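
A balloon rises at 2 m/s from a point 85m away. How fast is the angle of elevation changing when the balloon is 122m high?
0.007689 rad/s

tan(θ) = y/85
sec²(θ) · dθ/dt = (1/85) · dy/dt
dθ/dt = cos²(θ)/85 · 2 = 85/(85² + 122²) · 2
dθ/dt = 0.007689 rad/s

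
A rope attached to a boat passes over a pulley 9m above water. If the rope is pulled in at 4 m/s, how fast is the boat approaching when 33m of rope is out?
11√7/7 ≈ 4.158 m/s

rope² = x² + 9²
x = √(33² - 9²) = 12√7
dx/dt = (rope/x) · d(rope)/dt = (33/(12√7)) · (-4) = -11√7/7 m/s
The boat approaches at 11√7/7 ≈ 4.158 m/s.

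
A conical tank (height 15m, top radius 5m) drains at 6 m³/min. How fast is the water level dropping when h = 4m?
27/(8π) ≈ 1.074 m/min

r/h = 5/15, so r = (1/3)h
V = (1/3)πr²h = (1/3)π((1/3)h)²h = (1/27)πh³
dV/dh = (1/9)πh²
dh/dt = (dV/dt)/(dV/dh) = -6/((1/9)π·4²) = -27/(8π) m/min
The level is dropping at 27/(8π) ≈ 1.074 m/min.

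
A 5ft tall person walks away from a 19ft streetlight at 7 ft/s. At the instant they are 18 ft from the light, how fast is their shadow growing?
5/2 ft/s

By similar triangles: 19/(x+s) = 5/s
Solving: s = 5x/14
ds/dt = 5/14 · dx/dt = 5/14 · 7 = 5/2 ft/s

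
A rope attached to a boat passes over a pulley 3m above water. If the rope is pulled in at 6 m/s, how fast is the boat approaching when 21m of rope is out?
7√3/2 ≈ 6.062 m/s

rope² = x² + 3²
x = √(21² - 3²) = 12√3
dx/dt = (rope/x) · d(rope)/dt = (21/(12√3)) · (-6) = -7√3/2 m/s
The boat approaches at 7√3/2 ≈ 6.062 m/s.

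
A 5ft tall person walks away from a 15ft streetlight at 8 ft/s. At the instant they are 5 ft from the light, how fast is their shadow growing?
4 ft/s

By similar triangles: 15/(x+s) = 5/s
Solving: s = 5x/10
ds/dt = 5/10 · dx/dt = 1/2 · 8 = 4 ft/s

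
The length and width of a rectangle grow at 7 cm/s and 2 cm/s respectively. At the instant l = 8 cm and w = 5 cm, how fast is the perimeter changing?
18 cm/s

P = 2(l + w)
dP/dt = 2(dl/dt + dw/dt) = 2(7 + 2) = 18 cm/s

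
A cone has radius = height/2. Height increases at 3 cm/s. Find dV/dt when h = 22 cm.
363π cm³/s

V = (1/3)π(h/2)²h = πh³/12
dV/dt = πh²/4 · 3
At h = 22: dV/dt = 363π cm³/s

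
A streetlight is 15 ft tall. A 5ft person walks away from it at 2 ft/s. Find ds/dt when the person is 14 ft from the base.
1 ft/s

By similar triangles: 15/(x+s) = 5/s
Solving: s = 5x/10
ds/dt = 5/10 · dx/dt = 1/2 · 2 = 1 ft/s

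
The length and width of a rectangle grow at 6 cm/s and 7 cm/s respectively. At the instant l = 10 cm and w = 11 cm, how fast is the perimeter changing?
26 cm/s

P = 2(l + w)
dP/dt = 2(dl/dt + dw/dt) = 2(6 + 7) = 26 cm/s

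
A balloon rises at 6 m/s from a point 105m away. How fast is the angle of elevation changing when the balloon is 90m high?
0.032941 rad/s

tan(θ) = y/105
sec²(θ) · dθ/dt = (1/105) · dy/dt
dθ/dt = cos²(θ)/105 · 6 = 105/(105² + 90²) · 6
dθ/dt = 0.032941 rad/s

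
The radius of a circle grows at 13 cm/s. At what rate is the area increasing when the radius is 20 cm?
520π cm²/s

A = πr²
dA/dt = 2πr · dr/dt = 2π(20)(13) = 520π cm²/s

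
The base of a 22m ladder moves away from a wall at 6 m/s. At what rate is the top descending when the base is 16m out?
16√57/19 ≈ 6.358 m/s

x² + y² = 22²
2x·dx/dt + 2y·dy/dt = 0
dy/dt = -x/y · dx/dt = -16/(2√57) · 6 = -16√57/19 m/s
The top is descending at 16√57/19 ≈ 6.358 m/s.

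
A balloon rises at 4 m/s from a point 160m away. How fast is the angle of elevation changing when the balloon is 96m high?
0.018382 rad/s

tan(θ) = y/160
sec²(θ) · dθ/dt = (1/160) · dy/dt
dθ/dt = cos²(θ)/160 · 4 = 160/(160² + 96²) · 4
dθ/dt = 0.018382 rad/s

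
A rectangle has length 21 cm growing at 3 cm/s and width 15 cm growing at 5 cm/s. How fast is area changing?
150 cm²/s

A = lw
dA/dt = w·dl/dt + l·dw/dt = 15·3 + 21·5 = 150 cm²/s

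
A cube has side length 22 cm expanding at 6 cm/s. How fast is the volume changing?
8712 cm³/s

V = s³
dV/dt = 3s² · ds/dt = 3·22²·6 = 8712 cm³/s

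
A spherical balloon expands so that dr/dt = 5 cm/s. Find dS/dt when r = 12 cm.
480π cm²/s

S = 4πr²
dS/dt = dS/dr · dr/dt = 8πr · 5
At r = 12: dS/dt = 480π cm²/s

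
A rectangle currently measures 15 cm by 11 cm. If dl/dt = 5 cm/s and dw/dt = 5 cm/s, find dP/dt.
20 cm/s

P = 2(l + w)
dP/dt = 2(dl/dt + dw/dt) = 2(5 + 5) = 20 cm/s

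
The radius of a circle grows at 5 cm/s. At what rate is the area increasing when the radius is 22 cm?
220π cm²/s

A = πr²
dA/dt = 2πr · dr/dt = 2π(22)(5) = 220π cm²/s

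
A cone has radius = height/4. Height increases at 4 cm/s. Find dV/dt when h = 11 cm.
121π/4 cm³/s

V = (1/3)π(h/4)²h = πh³/48
dV/dt = πh²/16 · 4
At h = 11: dV/dt = 121π/4 cm³/s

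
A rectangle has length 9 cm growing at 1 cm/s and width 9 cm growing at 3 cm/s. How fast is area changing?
36 cm²/s

A = lw
dA/dt = w·dl/dt + l·dw/dt = 9·1 + 9·3 = 36 cm²/s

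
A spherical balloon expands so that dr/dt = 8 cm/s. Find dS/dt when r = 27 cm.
1728π cm²/s

S = 4πr²
dS/dt = dS/dr · dr/dt = 8πr · 8
At r = 27: dS/dt = 1728π cm²/s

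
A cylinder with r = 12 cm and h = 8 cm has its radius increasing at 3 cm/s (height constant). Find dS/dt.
192π cm²/s

S = 2πrh + 2πr² (lateral + bases)
dS/dt = (2πh + 4πr)·dr/dt = (2π·8 + 4π·12)·3
= 192π cm²/s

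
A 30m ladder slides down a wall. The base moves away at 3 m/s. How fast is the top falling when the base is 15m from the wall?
√3 ≈ 1.732 m/s

x² + y² = 30²
2x·dx/dt + 2y·dy/dt = 0
dy/dt = -x/y · dx/dt = -15/(15√3) · 3 = -√3 m/s
The top is descending at √3 ≈ 1.732 m/s.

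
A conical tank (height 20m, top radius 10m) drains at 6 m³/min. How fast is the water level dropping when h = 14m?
6/(49π) ≈ 0.03898 m/min

r/h = 10/20, so r = (1/2)h
V = (1/3)πr²h = (1/3)π((1/2)h)²h = (1/12)πh³
dV/dh = (1/4)πh²
dh/dt = (dV/dt)/(dV/dh) = -6/((1/4)π·14²) = -6/(49π) m/min
The level is dropping at 6/(49π) ≈ 0.03898 m/min.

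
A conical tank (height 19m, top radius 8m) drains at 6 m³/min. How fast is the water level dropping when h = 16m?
1083/(8192π) ≈ 0.04208 m/min

r/h = 8/19, so r = (8/19)h
V = (1/3)πr²h = (1/3)π((8/19)h)²h = (64/1083)πh³
dV/dh = (64/361)πh²
dh/dt = (dV/dt)/(dV/dh) = -6/((64/361)π·16²) = -1083/(8192π) m/min
The level is dropping at 1083/(8192π) ≈ 0.04208 m/min.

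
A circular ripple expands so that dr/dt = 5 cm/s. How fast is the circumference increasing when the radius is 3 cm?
10π cm/s

C = 2πr
dC/dt = 2π · dr/dt = 2π · 5 = 10π cm/s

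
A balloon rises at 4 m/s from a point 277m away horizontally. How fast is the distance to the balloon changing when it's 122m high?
488√317/5389 ≈ 1.612 m/s

z² = 277² + y²
z = √(277² + 122²) = 17√317
dz/dt = y/z · dy/dt = 122/(17√317) · 4 = 488√317/5389 ≈ 1.612 m/s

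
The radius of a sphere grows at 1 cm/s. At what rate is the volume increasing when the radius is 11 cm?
484π cm³/s

V = (4/3)πr³
dV/dt = dV/dr · dr/dt = 4πr² · 1
At r = 11: dV/dt = 484π cm³/s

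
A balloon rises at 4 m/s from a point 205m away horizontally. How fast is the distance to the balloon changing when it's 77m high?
154√47954/23977 ≈ 1.406 m/s

z² = 205² + y²
z = √(205² + 77²) = √47954
dz/dt = y/z · dy/dt = 77/√47954 · 4 = 154√47954/23977 ≈ 1.406 m/s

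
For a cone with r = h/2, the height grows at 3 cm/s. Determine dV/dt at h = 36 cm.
972π cm³/s

V = (1/3)π(h/2)²h = πh³/12
dV/dt = πh²/4 · 3
At h = 36: dV/dt = 972π cm³/s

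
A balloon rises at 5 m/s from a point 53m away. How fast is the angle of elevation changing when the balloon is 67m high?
0.036311 rad/s

tan(θ) = y/53
sec²(θ) · dθ/dt = (1/53) · dy/dt
dθ/dt = cos²(θ)/53 · 5 = 53/(53² + 67²) · 5
dθ/dt = 0.036311 rad/s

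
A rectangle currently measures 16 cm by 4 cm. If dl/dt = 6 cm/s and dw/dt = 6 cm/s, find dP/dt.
24 cm/s

P = 2(l + w)
dP/dt = 2(dl/dt + dw/dt) = 2(6 + 6) = 24 cm/s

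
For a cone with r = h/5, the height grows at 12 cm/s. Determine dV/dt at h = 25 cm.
300π cm³/s

V = (1/3)π(h/5)²h = πh³/75
dV/dt = πh²/25 · 12
At h = 25: dV/dt = 300π cm³/s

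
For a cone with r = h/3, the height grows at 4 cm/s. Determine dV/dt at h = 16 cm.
1024π/9 cm³/s

V = (1/3)π(h/3)²h = πh³/27
dV/dt = πh²/9 · 4
At h = 16: dV/dt = 1024π/9 cm³/s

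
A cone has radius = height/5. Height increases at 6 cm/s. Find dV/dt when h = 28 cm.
4704π/25 cm³/s

V = (1/3)π(h/5)²h = πh³/75
dV/dt = πh²/25 · 6
At h = 28: dV/dt = 4704π/25 cm³/s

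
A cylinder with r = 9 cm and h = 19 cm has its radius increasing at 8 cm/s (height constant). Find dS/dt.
592π cm²/s

S = 2πrh + 2πr² (lateral + bases)
dS/dt = (2πh + 4πr)·dr/dt = (2π·19 + 4π·9)·8
= 592π cm²/s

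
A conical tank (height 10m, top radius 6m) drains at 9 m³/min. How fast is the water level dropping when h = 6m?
25/(36π) ≈ 0.221 m/min

r/h = 6/10, so r = (3/5)h
V = (1/3)πr²h = (1/3)π((3/5)h)²h = (3/25)πh³
dV/dh = (9/25)πh²
dh/dt = (dV/dt)/(dV/dh) = -9/((9/25)π·6²) = -25/(36π) m/min
The level is dropping at 25/(36π) ≈ 0.221 m/min.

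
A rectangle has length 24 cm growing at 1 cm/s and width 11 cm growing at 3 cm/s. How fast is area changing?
83 cm²/s

A = lw
dA/dt = w·dl/dt + l·dw/dt = 11·1 + 24·3 = 83 cm²/s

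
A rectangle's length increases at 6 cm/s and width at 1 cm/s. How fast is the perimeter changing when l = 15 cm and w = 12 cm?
14 cm/s

P = 2(l + w)
dP/dt = 2(dl/dt + dw/dt) = 2(6 + 1) = 14 cm/s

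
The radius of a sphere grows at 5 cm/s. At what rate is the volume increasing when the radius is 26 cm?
13520π cm³/s

V = (4/3)πr³
dV/dt = dV/dr · dr/dt = 4πr² · 5
At r = 26: dV/dt = 13520π cm³/s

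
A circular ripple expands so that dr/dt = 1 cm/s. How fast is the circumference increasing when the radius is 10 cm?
2π cm/s

C = 2πr
dC/dt = 2π · dr/dt = 2π · 1 = 2π cm/s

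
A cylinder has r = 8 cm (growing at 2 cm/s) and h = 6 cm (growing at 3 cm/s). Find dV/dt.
384π cm³/s

V = πr²h
dV/dt = 2πrh·dr/dt + πr²·dh/dt
= 2π(8)(6)(2) + π(8)²(3)
= 384π cm³/s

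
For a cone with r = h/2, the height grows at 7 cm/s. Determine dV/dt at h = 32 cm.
1792π cm³/s

V = (1/3)π(h/2)²h = πh³/12
dV/dt = πh²/4 · 7
At h = 32: dV/dt = 1792π cm³/s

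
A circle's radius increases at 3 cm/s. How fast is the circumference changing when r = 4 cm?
6π cm/s

C = 2πr
dC/dt = 2π · dr/dt = 2π · 3 = 6π cm/s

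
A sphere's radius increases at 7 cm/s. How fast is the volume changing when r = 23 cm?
14812π cm³/s

V = (4/3)πr³
dV/dt = dV/dr · dr/dt = 4πr² · 7
At r = 23: dV/dt = 14812π cm³/s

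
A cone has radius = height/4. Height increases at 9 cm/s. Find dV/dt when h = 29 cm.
7569π/16 cm³/s

V = (1/3)π(h/4)²h = πh³/48
dV/dt = πh²/16 · 9
At h = 29: dV/dt = 7569π/16 cm³/s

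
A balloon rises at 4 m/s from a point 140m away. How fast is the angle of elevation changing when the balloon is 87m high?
0.020612 rad/s

tan(θ) = y/140
sec²(θ) · dθ/dt = (1/140) · dy/dt
dθ/dt = cos²(θ)/140 · 4 = 140/(140² + 87²) · 4
dθ/dt = 0.020612 rad/s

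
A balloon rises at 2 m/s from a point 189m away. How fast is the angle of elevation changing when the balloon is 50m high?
0.00989 rad/s

tan(θ) = y/189
sec²(θ) · dθ/dt = (1/189) · dy/dt
dθ/dt = cos²(θ)/189 · 2 = 189/(189² + 50²) · 2
dθ/dt = 0.00989 rad/s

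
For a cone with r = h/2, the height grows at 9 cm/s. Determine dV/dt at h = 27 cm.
6561π/4 cm³/s

V = (1/3)π(h/2)²h = πh³/12
dV/dt = πh²/4 · 9
At h = 27: dV/dt = 6561π/4 cm³/s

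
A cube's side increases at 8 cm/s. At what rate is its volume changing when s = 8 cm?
1536 cm³/s

V = s³
dV/dt = 3s² · ds/dt = 3·8²·8 = 1536 cm³/s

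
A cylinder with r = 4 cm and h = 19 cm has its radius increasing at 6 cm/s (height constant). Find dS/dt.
324π cm²/s

S = 2πrh + 2πr² (lateral + bases)
dS/dt = (2πh + 4πr)·dr/dt = (2π·19 + 4π·4)·6
= 324π cm²/s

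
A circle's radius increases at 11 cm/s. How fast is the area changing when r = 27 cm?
594π cm²/s

A = πr²
dA/dt = 2πr · dr/dt = 2π(27)(11) = 594π cm²/s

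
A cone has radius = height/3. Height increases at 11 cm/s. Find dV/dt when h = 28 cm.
8624π/9 cm³/s

V = (1/3)π(h/3)²h = πh³/27
dV/dt = πh²/9 · 11
At h = 28: dV/dt = 8624π/9 cm³/s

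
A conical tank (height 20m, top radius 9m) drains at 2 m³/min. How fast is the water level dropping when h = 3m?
800/(729π) ≈ 0.3493 m/min

r/h = 9/20, so r = (9/20)h
V = (1/3)πr²h = (1/3)π((9/20)h)²h = (27/400)πh³
dV/dh = (81/400)πh²
dh/dt = (dV/dt)/(dV/dh) = -2/((81/400)π·3²) = -800/(729π) m/min
The level is dropping at 800/(729π) ≈ 0.3493 m/min.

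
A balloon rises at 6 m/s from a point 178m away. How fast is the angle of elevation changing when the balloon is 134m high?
0.021515 rad/s

tan(θ) = y/178
sec²(θ) · dθ/dt = (1/178) · dy/dt
dθ/dt = cos²(θ)/178 · 6 = 178/(178² + 134²) · 6
dθ/dt = 0.021515 rad/s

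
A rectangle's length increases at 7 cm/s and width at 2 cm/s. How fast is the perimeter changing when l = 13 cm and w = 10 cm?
18 cm/s

P = 2(l + w)
dP/dt = 2(dl/dt + dw/dt) = 2(7 + 2) = 18 cm/s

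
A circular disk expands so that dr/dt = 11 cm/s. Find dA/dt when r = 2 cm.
44π cm²/s

A = πr²
dA/dt = 2πr · dr/dt = 2π(2)(11) = 44π cm²/s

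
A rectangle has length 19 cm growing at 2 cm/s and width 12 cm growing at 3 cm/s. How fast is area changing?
81 cm²/s

A = lw
dA/dt = w·dl/dt + l·dw/dt = 12·2 + 19·3 = 81 cm²/s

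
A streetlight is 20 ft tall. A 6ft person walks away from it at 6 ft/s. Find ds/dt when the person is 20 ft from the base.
18/7 ft/s

By similar triangles: 20/(x+s) = 6/s
Solving: s = 6x/14
ds/dt = 6/14 · dx/dt = 3/7 · 6 = 18/7 ft/s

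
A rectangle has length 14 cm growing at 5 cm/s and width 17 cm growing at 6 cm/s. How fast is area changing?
169 cm²/s

A = lw
dA/dt = w·dl/dt + l·dw/dt = 17·5 + 14·6 = 169 cm²/s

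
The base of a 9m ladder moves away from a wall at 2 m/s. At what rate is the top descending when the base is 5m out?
5√14/14 ≈ 1.336 m/s

x² + y² = 9²
2x·dx/dt + 2y·dy/dt = 0
dy/dt = -x/y · dx/dt = -5/(2√14) · 2 = -5√14/14 m/s
The top is descending at 5√14/14 ≈ 1.336 m/s.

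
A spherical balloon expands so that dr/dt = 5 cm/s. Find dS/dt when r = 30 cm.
1200π cm²/s

S = 4πr²
dS/dt = dS/dr · dr/dt = 8πr · 5
At r = 30: dS/dt = 1200π cm²/s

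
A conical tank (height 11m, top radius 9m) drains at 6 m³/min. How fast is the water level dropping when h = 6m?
121/(486π) ≈ 0.07925 m/min

r/h = 9/11, so r = (9/11)h
V = (1/3)πr²h = (1/3)π((9/11)h)²h = (27/121)πh³
dV/dh = (81/121)πh²
dh/dt = (dV/dt)/(dV/dh) = -6/((81/121)π·6²) = -121/(486π) m/min
The level is dropping at 121/(486π) ≈ 0.07925 m/min.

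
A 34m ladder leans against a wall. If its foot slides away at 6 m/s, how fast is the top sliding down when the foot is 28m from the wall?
28√93/31 ≈ 8.71 m/s

x² + y² = 34²
2x·dx/dt + 2y·dy/dt = 0
dy/dt = -x/y · dx/dt = -28/(2√93) · 6 = -28√93/31 m/s
The top is descending at 28√93/31 ≈ 8.71 m/s.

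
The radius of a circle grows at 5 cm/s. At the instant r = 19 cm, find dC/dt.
10π cm/s

C = 2πr
dC/dt = 2π · dr/dt = 2π · 5 = 10π cm/s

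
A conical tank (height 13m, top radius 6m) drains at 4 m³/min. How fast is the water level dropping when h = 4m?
169/(144π) ≈ 0.3736 m/min

r/h = 6/13, so r = (6/13)h
V = (1/3)πr²h = (1/3)π((6/13)h)²h = (12/169)πh³
dV/dh = (36/169)πh²
dh/dt = (dV/dt)/(dV/dh) = -4/((36/169)π·4²) = -169/(144π) m/min
The level is dropping at 169/(144π) ≈ 0.3736 m/min.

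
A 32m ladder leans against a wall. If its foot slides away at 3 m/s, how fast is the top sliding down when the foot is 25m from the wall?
25√399/133 ≈ 3.755 m/s

x² + y² = 32²
2x·dx/dt + 2y·dy/dt = 0
dy/dt = -x/y · dx/dt = -25/√399 · 3 = -25√399/133 m/s
The top is descending at 25√399/133 ≈ 3.755 m/s.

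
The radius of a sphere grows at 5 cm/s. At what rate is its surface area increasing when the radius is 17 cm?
680π cm²/s

S = 4πr²
dS/dt = dS/dr · dr/dt = 8πr · 5
At r = 17: dS/dt = 680π cm²/s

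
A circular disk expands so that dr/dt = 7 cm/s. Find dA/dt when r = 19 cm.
266π cm²/s

A = πr²
dA/dt = 2πr · dr/dt = 2π(19)(7) = 266π cm²/s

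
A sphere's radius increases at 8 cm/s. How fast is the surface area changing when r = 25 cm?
1600π cm²/s

S = 4πr²
dS/dt = dS/dr · dr/dt = 8πr · 8
At r = 25: dS/dt = 1600π cm²/s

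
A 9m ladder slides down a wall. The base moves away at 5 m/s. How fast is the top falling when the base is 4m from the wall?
4√65/13 ≈ 2.481 m/s

x² + y² = 9²
2x·dx/dt + 2y·dy/dt = 0
dy/dt = -x/y · dx/dt = -4/√65 · 5 = -4√65/13 m/s
The top is descending at 4√65/13 ≈ 2.481 m/s.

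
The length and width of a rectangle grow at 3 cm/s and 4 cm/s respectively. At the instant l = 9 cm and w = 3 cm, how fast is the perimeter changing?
14 cm/s

P = 2(l + w)
dP/dt = 2(dl/dt + dw/dt) = 2(3 + 4) = 14 cm/s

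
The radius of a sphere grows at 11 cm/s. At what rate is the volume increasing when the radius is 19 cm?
15884π cm³/s

V = (4/3)πr³
dV/dt = dV/dr · dr/dt = 4πr² · 11
At r = 19: dV/dt = 15884π cm³/s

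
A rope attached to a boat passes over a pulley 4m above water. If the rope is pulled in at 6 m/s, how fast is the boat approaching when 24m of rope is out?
36√35/35 ≈ 6.085 m/s

rope² = x² + 4²
x = √(24² - 4²) = 4√35
dx/dt = (rope/x) · d(rope)/dt = (24/(4√35)) · (-6) = -36√35/35 m/s
The boat approaches at 36√35/35 ≈ 6.085 m/s.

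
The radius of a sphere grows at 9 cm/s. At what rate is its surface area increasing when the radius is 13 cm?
936π cm²/s

S = 4πr²
dS/dt = dS/dr · dr/dt = 8πr · 9
At r = 13: dS/dt = 936π cm²/s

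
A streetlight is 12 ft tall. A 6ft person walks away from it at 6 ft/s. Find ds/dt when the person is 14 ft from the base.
6 ft/s

By similar triangles: 12/(x+s) = 6/s
Solving: s = 6x/6
ds/dt = 6/6 · dx/dt = 1 · 6 = 6 ft/s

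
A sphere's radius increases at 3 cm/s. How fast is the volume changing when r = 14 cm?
2352π cm³/s

V = (4/3)πr³
dV/dt = dV/dr · dr/dt = 4πr² · 3
At r = 14: dV/dt = 2352π cm³/s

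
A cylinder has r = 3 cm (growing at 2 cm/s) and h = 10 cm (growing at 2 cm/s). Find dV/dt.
138π cm³/s

V = πr²h
dV/dt = 2πrh·dr/dt + πr²·dh/dt
= 2π(3)(10)(2) + π(3)²(2)
= 138π cm³/s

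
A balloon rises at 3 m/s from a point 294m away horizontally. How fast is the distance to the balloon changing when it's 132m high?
66√2885/2885 ≈ 1.229 m/s

z² = 294² + y²
z = √(294² + 132²) = 6√2885
dz/dt = y/z · dy/dt = 132/(6√2885) · 3 = 66√2885/2885 ≈ 1.229 m/s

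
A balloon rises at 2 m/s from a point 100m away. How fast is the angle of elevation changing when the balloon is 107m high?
0.009324 rad/s

tan(θ) = y/100
sec²(θ) · dθ/dt = (1/100) · dy/dt
dθ/dt = cos²(θ)/100 · 2 = 100/(100² + 107²) · 2
dθ/dt = 0.009324 rad/s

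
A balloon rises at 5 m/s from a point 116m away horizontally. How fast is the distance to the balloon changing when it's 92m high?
23√1370/274 ≈ 3.107 m/s

z² = 116² + y²
z = √(116² + 92²) = 4√1370
dz/dt = y/z · dy/dt = 92/(4√1370) · 5 = 23√1370/274 ≈ 3.107 m/s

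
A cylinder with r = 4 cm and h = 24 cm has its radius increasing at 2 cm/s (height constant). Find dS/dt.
128π cm²/s

S = 2πrh + 2πr² (lateral + bases)
dS/dt = (2πh + 4πr)·dr/dt = (2π·24 + 4π·4)·2
= 128π cm²/s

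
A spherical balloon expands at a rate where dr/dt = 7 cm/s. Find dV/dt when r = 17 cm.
8092π cm³/s

V = (4/3)πr³
dV/dt = dV/dr · dr/dt = 4πr² · 7
At r = 17: dV/dt = 8092π cm³/s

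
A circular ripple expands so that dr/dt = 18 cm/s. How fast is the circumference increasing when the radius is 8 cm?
36π cm/s

C = 2πr
dC/dt = 2π · dr/dt = 2π · 18 = 36π cm/s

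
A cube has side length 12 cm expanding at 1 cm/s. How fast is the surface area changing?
144 cm²/s

A = 6s²
dA/dt = 12s · ds/dt = 12·12·1 = 144 cm²/s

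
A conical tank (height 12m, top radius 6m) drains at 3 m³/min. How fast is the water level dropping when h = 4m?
3/(4π) ≈ 0.2387 m/min

r/h = 6/12, so r = (1/2)h
V = (1/3)πr²h = (1/3)π((1/2)h)²h = (1/12)πh³
dV/dh = (1/4)πh²
dh/dt = (dV/dt)/(dV/dh) = -3/((1/4)π·4²) = -3/(4π) m/min
The level is dropping at 3/(4π) ≈ 0.2387 m/min.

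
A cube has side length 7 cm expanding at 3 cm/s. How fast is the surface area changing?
252 cm²/s

A = 6s²
dA/dt = 12s · ds/dt = 12·7·3 = 252 cm²/s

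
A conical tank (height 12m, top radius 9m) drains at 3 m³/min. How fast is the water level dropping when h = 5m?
16/(75π) ≈ 0.06791 m/min

r/h = 9/12, so r = (3/4)h
V = (1/3)πr²h = (1/3)π((3/4)h)²h = (3/16)πh³
dV/dh = (9/16)πh²
dh/dt = (dV/dt)/(dV/dh) = -3/((9/16)π·5²) = -16/(75π) m/min
The level is dropping at 16/(75π) ≈ 0.06791 m/min.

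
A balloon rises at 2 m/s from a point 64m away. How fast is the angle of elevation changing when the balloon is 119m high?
0.007011 rad/s

tan(θ) = y/64
sec²(θ) · dθ/dt = (1/64) · dy/dt
dθ/dt = cos²(θ)/64 · 2 = 64/(64² + 119²) · 2
dθ/dt = 0.007011 rad/s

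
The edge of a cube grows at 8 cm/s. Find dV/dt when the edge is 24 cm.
13824 cm³/s

V = s³
dV/dt = 3s² · ds/dt = 3·24²·8 = 13824 cm³/s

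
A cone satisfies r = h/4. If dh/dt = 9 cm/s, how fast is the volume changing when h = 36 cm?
729π cm³/s

V = (1/3)π(h/4)²h = πh³/48
dV/dt = πh²/16 · 9
At h = 36: dV/dt = 729π cm³/s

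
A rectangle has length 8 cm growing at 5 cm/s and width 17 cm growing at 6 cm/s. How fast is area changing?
133 cm²/s

A = lw
dA/dt = w·dl/dt + l·dw/dt = 17·5 + 8·6 = 133 cm²/s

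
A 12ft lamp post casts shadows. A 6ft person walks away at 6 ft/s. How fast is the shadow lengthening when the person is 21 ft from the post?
6 ft/s

By similar triangles: 12/(x+s) = 6/s
Solving: s = 6x/6
ds/dt = 6/6 · dx/dt = 1 · 6 = 6 ft/s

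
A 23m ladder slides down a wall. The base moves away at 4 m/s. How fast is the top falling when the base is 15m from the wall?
15√19/19 ≈ 3.441 m/s

x² + y² = 23²
2x·dx/dt + 2y·dy/dt = 0
dy/dt = -x/y · dx/dt = -15/(4√19) · 4 = -15√19/19 m/s
The top is descending at 15√19/19 ≈ 3.441 m/s.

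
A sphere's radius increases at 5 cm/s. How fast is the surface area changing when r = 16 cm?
640π cm²/s

S = 4πr²
dS/dt = dS/dr · dr/dt = 8πr · 5
At r = 16: dS/dt = 640π cm²/s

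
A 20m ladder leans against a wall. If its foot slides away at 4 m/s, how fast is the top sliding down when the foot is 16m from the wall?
16/3 ≈ 5.333 m/s

x² + y² = 20²
2x·dx/dt + 2y·dy/dt = 0
dy/dt = -x/y · dx/dt = -16/12 · 4 = -16/3 m/s
The top is descending at 16/3 ≈ 5.333 m/s.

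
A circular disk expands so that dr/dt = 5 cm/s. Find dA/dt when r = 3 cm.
30π cm²/s

A = πr²
dA/dt = 2πr · dr/dt = 2π(3)(5) = 30π cm²/s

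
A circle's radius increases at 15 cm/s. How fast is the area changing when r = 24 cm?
720π cm²/s

A = πr²
dA/dt = 2πr · dr/dt = 2π(24)(15) = 720π cm²/s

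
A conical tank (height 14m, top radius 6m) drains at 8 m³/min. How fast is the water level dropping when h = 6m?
98/(81π) ≈ 0.3851 m/min

r/h = 6/14, so r = (3/7)h
V = (1/3)πr²h = (1/3)π((3/7)h)²h = (3/49)πh³
dV/dh = (9/49)πh²
dh/dt = (dV/dt)/(dV/dh) = -8/((9/49)π·6²) = -98/(81π) m/min
The level is dropping at 98/(81π) ≈ 0.3851 m/min.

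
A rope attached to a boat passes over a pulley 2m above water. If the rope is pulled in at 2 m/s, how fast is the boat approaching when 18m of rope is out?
9√5/10 ≈ 2.012 m/s

rope² = x² + 2²
x = √(18² - 2²) = 8√5
dx/dt = (rope/x) · d(rope)/dt = (18/(8√5)) · (-2) = -9√5/10 m/s
The boat approaches at 9√5/10 ≈ 2.012 m/s.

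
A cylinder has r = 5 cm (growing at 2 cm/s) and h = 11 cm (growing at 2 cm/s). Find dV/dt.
270π cm³/s

V = πr²h
dV/dt = 2πrh·dr/dt + πr²·dh/dt
= 2π(5)(11)(2) + π(5)²(2)
= 270π cm³/s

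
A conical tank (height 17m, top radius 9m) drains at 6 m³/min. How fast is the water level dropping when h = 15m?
578/(6075π) ≈ 0.03029 m/min

r/h = 9/17, so r = (9/17)h
V = (1/3)πr²h = (1/3)π((9/17)h)²h = (27/289)πh³
dV/dh = (81/289)πh²
dh/dt = (dV/dt)/(dV/dh) = -6/((81/289)π·15²) = -578/(6075π) m/min
The level is dropping at 578/(6075π) ≈ 0.03029 m/min.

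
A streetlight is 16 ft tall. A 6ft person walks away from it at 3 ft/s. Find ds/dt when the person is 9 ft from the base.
9/5 ft/s

By similar triangles: 16/(x+s) = 6/s
Solving: s = 6x/10
ds/dt = 6/10 · dx/dt = 3/5 · 3 = 9/5 ft/s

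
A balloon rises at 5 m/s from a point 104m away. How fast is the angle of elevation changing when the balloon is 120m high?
0.020622 rad/s

tan(θ) = y/104
sec²(θ) · dθ/dt = (1/104) · dy/dt
dθ/dt = cos²(θ)/104 · 5 = 104/(104² + 120²) · 5
dθ/dt = 0.020622 rad/s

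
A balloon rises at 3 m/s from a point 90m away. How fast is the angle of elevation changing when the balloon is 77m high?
0.019246 rad/s

tan(θ) = y/90
sec²(θ) · dθ/dt = (1/90) · dy/dt
dθ/dt = cos²(θ)/90 · 3 = 90/(90² + 77²) · 3
dθ/dt = 0.019246 rad/s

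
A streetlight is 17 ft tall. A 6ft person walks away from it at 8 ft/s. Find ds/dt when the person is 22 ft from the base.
48/11 ft/s

By similar triangles: 17/(x+s) = 6/s
Solving: s = 6x/11
ds/dt = 6/11 · dx/dt = 6/11 · 8 = 48/11 ft/s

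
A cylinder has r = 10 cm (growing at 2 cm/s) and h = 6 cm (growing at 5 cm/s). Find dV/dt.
740π cm³/s

V = πr²h
dV/dt = 2πrh·dr/dt + πr²·dh/dt
= 2π(10)(6)(2) + π(10)²(5)
= 740π cm³/s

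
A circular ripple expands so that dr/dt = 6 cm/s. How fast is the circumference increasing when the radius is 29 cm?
12π cm/s

C = 2πr
dC/dt = 2π · dr/dt = 2π · 6 = 12π cm/s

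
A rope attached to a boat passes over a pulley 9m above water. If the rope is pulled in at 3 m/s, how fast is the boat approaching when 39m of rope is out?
39√10/40 ≈ 3.083 m/s

rope² = x² + 9²
x = √(39² - 9²) = 12√10
dx/dt = (rope/x) · d(rope)/dt = (39/(12√10)) · (-3) = -39√10/40 m/s
The boat approaches at 39√10/40 ≈ 3.083 m/s.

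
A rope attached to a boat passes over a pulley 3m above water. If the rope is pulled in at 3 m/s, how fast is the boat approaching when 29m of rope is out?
87√13/104 ≈ 3.016 m/s

rope² = x² + 3²
x = √(29² - 3²) = 8√13
dx/dt = (rope/x) · d(rope)/dt = (29/(8√13)) · (-3) = -87√13/104 m/s
The boat approaches at 87√13/104 ≈ 3.016 m/s.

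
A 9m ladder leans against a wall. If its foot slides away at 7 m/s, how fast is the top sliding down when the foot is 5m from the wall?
5√14/4 ≈ 4.677 m/s

x² + y² = 9²
2x·dx/dt + 2y·dy/dt = 0
dy/dt = -x/y · dx/dt = -5/(2√14) · 7 = -5√14/4 m/s
The top is descending at 5√14/4 ≈ 4.677 m/s.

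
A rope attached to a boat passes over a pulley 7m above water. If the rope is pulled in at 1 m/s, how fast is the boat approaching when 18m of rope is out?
18√11/55 ≈ 1.085 m/s

rope² = x² + 7²
x = √(18² - 7²) = 5√11
dx/dt = (rope/x) · d(rope)/dt = (18/(5√11)) · (-1) = -18√11/55 m/s
The boat approaches at 18√11/55 ≈ 1.085 m/s.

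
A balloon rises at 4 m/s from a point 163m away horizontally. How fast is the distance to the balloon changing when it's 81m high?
162√33130/16565 ≈ 1.78 m/s

z² = 163² + y²
z = √(163² + 81²) = √33130
dz/dt = y/z · dy/dt = 81/√33130 · 4 = 162√33130/16565 ≈ 1.78 m/s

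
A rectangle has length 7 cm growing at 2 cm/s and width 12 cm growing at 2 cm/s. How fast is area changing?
38 cm²/s

A = lw
dA/dt = w·dl/dt + l·dw/dt = 12·2 + 7·2 = 38 cm²/s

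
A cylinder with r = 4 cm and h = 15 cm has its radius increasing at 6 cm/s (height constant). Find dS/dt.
276π cm²/s

S = 2πrh + 2πr² (lateral + bases)
dS/dt = (2πh + 4πr)·dr/dt = (2π·15 + 4π·4)·6
= 276π cm²/s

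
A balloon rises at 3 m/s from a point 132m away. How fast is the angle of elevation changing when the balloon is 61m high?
0.018728 rad/s

tan(θ) = y/132
sec²(θ) · dθ/dt = (1/132) · dy/dt
dθ/dt = cos²(θ)/132 · 3 = 132/(132² + 61²) · 3
dθ/dt = 0.018728 rad/s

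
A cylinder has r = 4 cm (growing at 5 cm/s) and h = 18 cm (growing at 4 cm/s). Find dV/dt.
784π cm³/s

V = πr²h
dV/dt = 2πrh·dr/dt + πr²·dh/dt
= 2π(4)(18)(5) + π(4)²(4)
= 784π cm³/s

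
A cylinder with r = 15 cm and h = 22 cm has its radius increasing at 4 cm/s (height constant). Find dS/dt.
416π cm²/s

S = 2πrh + 2πr² (lateral + bases)
dS/dt = (2πh + 4πr)·dr/dt = (2π·22 + 4π·15)·4
= 416π cm²/s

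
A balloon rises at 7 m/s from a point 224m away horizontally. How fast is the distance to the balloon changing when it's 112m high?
7√5/5 ≈ 3.13 m/s

z² = 224² + y²
z = √(224² + 112²) = 112√5
dz/dt = y/z · dy/dt = 112/(112√5) · 7 = 7√5/5 ≈ 3.13 m/s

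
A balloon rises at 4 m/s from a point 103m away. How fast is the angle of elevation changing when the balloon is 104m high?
0.01923 rad/s

tan(θ) = y/103
sec²(θ) · dθ/dt = (1/103) · dy/dt
dθ/dt = cos²(θ)/103 · 4 = 103/(103² + 104²) · 4
dθ/dt = 0.01923 rad/s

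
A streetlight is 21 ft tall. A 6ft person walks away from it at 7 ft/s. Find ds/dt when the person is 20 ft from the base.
14/5 ft/s

By similar triangles: 21/(x+s) = 6/s
Solving: s = 6x/15
ds/dt = 6/15 · dx/dt = 2/5 · 7 = 14/5 ft/s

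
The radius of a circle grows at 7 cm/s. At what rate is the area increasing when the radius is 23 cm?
322π cm²/s

A = πr²
dA/dt = 2πr · dr/dt = 2π(23)(7) = 322π cm²/s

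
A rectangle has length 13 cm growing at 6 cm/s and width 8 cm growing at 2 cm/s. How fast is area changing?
74 cm²/s

A = lw
dA/dt = w·dl/dt + l·dw/dt = 8·6 + 13·2 = 74 cm²/s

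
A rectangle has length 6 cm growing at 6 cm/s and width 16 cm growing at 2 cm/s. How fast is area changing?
108 cm²/s

A = lw
dA/dt = w·dl/dt + l·dw/dt = 16·6 + 6·2 = 108 cm²/s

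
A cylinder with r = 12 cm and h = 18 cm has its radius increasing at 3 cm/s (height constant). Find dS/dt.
252π cm²/s

S = 2πrh + 2πr² (lateral + bases)
dS/dt = (2πh + 4πr)·dr/dt = (2π·18 + 4π·12)·3
= 252π cm²/s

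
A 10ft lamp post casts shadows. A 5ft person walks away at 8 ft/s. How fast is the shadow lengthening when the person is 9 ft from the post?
8 ft/s

By similar triangles: 10/(x+s) = 5/s
Solving: s = 5x/5
ds/dt = 5/5 · dx/dt = 1 · 8 = 8 ft/s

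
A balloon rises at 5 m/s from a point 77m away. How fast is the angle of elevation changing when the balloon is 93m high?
0.02641 rad/s

tan(θ) = y/77
sec²(θ) · dθ/dt = (1/77) · dy/dt
dθ/dt = cos²(θ)/77 · 5 = 77/(77² + 93²) · 5
dθ/dt = 0.02641 rad/s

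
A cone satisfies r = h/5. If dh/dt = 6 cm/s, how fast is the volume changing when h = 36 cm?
7776π/25 cm³/s

V = (1/3)π(h/5)²h = πh³/75
dV/dt = πh²/25 · 6
At h = 36: dV/dt = 7776π/25 cm³/s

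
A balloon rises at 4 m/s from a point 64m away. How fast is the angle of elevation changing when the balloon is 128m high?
0.0125 rad/s

tan(θ) = y/64
sec²(θ) · dθ/dt = (1/64) · dy/dt
dθ/dt = cos²(θ)/64 · 4 = 64/(64² + 128²) · 4
dθ/dt = 0.0125 rad/s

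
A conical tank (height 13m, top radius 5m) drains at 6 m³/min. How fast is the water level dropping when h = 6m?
169/(150π) ≈ 0.3586 m/min

r/h = 5/13, so r = (5/13)h
V = (1/3)πr²h = (1/3)π((5/13)h)²h = (25/507)πh³
dV/dh = (25/169)πh²
dh/dt = (dV/dt)/(dV/dh) = -6/((25/169)π·6²) = -169/(150π) m/min
The level is dropping at 169/(150π) ≈ 0.3586 m/min.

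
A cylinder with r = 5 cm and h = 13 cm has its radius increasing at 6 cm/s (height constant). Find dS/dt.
276π cm²/s

S = 2πrh + 2πr² (lateral + bases)
dS/dt = (2πh + 4πr)·dr/dt = (2π·13 + 4π·5)·6
= 276π cm²/s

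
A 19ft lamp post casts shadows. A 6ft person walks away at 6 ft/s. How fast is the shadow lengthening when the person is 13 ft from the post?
36/13 ft/s

By similar triangles: 19/(x+s) = 6/s
Solving: s = 6x/13
ds/dt = 6/13 · dx/dt = 6/13 · 6 = 36/13 ft/s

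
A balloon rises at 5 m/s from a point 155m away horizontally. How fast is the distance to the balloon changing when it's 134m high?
670√41981/41981 ≈ 3.27 m/s

z² = 155² + y²
z = √(155² + 134²) = √41981
dz/dt = y/z · dy/dt = 134/√41981 · 5 = 670√41981/41981 ≈ 3.27 m/s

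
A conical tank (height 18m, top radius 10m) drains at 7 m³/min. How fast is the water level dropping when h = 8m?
567/(1600π) ≈ 0.1128 m/min

r/h = 10/18, so r = (5/9)h
V = (1/3)πr²h = (1/3)π((5/9)h)²h = (25/243)πh³
dV/dh = (25/81)πh²
dh/dt = (dV/dt)/(dV/dh) = -7/((25/81)π·8²) = -567/(1600π) m/min
The level is dropping at 567/(1600π) ≈ 0.1128 m/min.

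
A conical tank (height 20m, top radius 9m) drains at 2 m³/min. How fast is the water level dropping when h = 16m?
25/(648π) ≈ 0.01228 m/min

r/h = 9/20, so r = (9/20)h
V = (1/3)πr²h = (1/3)π((9/20)h)²h = (27/400)πh³
dV/dh = (81/400)πh²
dh/dt = (dV/dt)/(dV/dh) = -2/((81/400)π·16²) = -25/(648π) m/min
The level is dropping at 25/(648π) ≈ 0.01228 m/min.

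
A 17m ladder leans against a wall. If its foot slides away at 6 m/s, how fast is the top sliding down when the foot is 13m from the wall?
13√30/10 ≈ 7.12 m/s

x² + y² = 17²
2x·dx/dt + 2y·dy/dt = 0
dy/dt = -x/y · dx/dt = -13/(2√30) · 6 = -13√30/10 m/s
The top is descending at 13√30/10 ≈ 7.12 m/s.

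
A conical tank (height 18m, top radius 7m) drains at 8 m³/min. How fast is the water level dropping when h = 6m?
72/(49π) ≈ 0.4677 m/min

r/h = 7/18, so r = (7/18)h
V = (1/3)πr²h = (1/3)π((7/18)h)²h = (49/972)πh³
dV/dh = (49/324)πh²
dh/dt = (dV/dt)/(dV/dh) = -8/((49/324)π·6²) = -72/(49π) m/min
The level is dropping at 72/(49π) ≈ 0.4677 m/min.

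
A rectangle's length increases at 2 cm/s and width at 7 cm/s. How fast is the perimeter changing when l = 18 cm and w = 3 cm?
18 cm/s

P = 2(l + w)
dP/dt = 2(dl/dt + dw/dt) = 2(2 + 7) = 18 cm/s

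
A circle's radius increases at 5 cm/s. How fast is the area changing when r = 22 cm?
220π cm²/s

A = πr²
dA/dt = 2πr · dr/dt = 2π(22)(5) = 220π cm²/s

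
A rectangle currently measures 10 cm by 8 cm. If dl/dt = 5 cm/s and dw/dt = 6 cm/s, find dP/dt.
22 cm/s

P = 2(l + w)
dP/dt = 2(dl/dt + dw/dt) = 2(5 + 6) = 22 cm/s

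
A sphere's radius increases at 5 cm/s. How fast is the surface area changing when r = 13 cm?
520π cm²/s

S = 4πr²
dS/dt = dS/dr · dr/dt = 8πr · 5
At r = 13: dS/dt = 520π cm²/s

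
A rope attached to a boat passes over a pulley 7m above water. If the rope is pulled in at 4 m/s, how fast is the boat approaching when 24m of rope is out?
96√527/527 ≈ 4.182 m/s

rope² = x² + 7²
x = √(24² - 7²) = √527
dx/dt = (rope/x) · d(rope)/dt = (24/√527) · (-4) = -96√527/527 m/s
The boat approaches at 96√527/527 ≈ 4.182 m/s.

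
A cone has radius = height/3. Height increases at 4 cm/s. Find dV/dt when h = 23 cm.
2116π/9 cm³/s

V = (1/3)π(h/3)²h = πh³/27
dV/dt = πh²/9 · 4
At h = 23: dV/dt = 2116π/9 cm³/s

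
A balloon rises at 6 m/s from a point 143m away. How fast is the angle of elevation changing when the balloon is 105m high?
0.027261 rad/s

tan(θ) = y/143
sec²(θ) · dθ/dt = (1/143) · dy/dt
dθ/dt = cos²(θ)/143 · 6 = 143/(143² + 105²) · 6
dθ/dt = 0.027261 rad/s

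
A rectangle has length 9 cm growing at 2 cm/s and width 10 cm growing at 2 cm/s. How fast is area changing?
38 cm²/s

A = lw
dA/dt = w·dl/dt + l·dw/dt = 10·2 + 9·2 = 38 cm²/s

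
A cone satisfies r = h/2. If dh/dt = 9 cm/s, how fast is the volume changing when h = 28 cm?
1764π cm³/s

V = (1/3)π(h/2)²h = πh³/12
dV/dt = πh²/4 · 9
At h = 28: dV/dt = 1764π cm³/s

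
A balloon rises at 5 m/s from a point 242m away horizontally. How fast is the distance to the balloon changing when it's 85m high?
425√65789/65789 ≈ 1.657 m/s

z² = 242² + y²
z = √(242² + 85²) = √65789
dz/dt = y/z · dy/dt = 85/√65789 · 5 = 425√65789/65789 ≈ 1.657 m/s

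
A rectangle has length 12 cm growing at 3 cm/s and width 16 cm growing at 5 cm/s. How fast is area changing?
108 cm²/s

A = lw
dA/dt = w·dl/dt + l·dw/dt = 16·3 + 12·5 = 108 cm²/s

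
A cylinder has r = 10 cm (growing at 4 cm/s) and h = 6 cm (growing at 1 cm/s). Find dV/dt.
580π cm³/s

V = πr²h
dV/dt = 2πrh·dr/dt + πr²·dh/dt
= 2π(10)(6)(4) + π(10)²(1)
= 580π cm³/s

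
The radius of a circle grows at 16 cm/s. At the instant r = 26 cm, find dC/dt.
32π cm/s

C = 2πr
dC/dt = 2π · dr/dt = 2π · 16 = 32π cm/s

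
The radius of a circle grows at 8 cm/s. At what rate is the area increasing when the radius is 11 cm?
176π cm²/s

A = πr²
dA/dt = 2πr · dr/dt = 2π(11)(8) = 176π cm²/s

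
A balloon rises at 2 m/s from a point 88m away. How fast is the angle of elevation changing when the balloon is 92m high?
0.010859 rad/s

tan(θ) = y/88
sec²(θ) · dθ/dt = (1/88) · dy/dt
dθ/dt = cos²(θ)/88 · 2 = 88/(88² + 92²) · 2
dθ/dt = 0.010859 rad/s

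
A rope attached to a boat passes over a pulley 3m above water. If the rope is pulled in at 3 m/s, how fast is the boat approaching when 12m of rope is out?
4√15/5 ≈ 3.098 m/s

rope² = x² + 3²
x = √(12² - 3²) = 3√15
dx/dt = (rope/x) · d(rope)/dt = (12/(3√15)) · (-3) = -4√15/5 m/s
The boat approaches at 4√15/5 ≈ 3.098 m/s.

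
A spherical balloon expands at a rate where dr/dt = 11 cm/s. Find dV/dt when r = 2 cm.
176π cm³/s

V = (4/3)πr³
dV/dt = dV/dr · dr/dt = 4πr² · 11
At r = 2: dV/dt = 176π cm³/s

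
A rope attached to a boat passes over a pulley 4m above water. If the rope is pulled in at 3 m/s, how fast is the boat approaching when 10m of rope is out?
5√21/7 ≈ 3.273 m/s

rope² = x² + 4²
x = √(10² - 4²) = 2√21
dx/dt = (rope/x) · d(rope)/dt = (10/(2√21)) · (-3) = -5√21/7 m/s
The boat approaches at 5√21/7 ≈ 3.273 m/s.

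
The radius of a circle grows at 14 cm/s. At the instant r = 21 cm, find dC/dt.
28π cm/s

C = 2πr
dC/dt = 2π · dr/dt = 2π · 14 = 28π cm/s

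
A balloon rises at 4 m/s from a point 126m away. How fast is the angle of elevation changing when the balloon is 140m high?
0.014207 rad/s

tan(θ) = y/126
sec²(θ) · dθ/dt = (1/126) · dy/dt
dθ/dt = cos²(θ)/126 · 4 = 126/(126² + 140²) · 4
dθ/dt = 0.014207 rad/s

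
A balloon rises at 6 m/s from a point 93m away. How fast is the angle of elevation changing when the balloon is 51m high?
0.0496 rad/s

tan(θ) = y/93
sec²(θ) · dθ/dt = (1/93) · dy/dt
dθ/dt = cos²(θ)/93 · 6 = 93/(93² + 51²) · 6
dθ/dt = 0.0496 rad/s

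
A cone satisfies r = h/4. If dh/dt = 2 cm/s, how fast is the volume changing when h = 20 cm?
50π cm³/s

V = (1/3)π(h/4)²h = πh³/48
dV/dt = πh²/16 · 2
At h = 20: dV/dt = 50π cm³/s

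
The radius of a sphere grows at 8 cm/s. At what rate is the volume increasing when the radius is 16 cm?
8192π cm³/s

V = (4/3)πr³
dV/dt = dV/dr · dr/dt = 4πr² · 8
At r = 16: dV/dt = 8192π cm³/s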